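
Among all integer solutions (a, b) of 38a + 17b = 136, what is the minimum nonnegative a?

0

gcd(38, 17) = 1  (38 = 2×17 + 4, 17 = 4×4 + 1, 4 = 4×1).
1 divides 136, so solutions exist.
Back-substituting, 38×(-4) + 17×(9) = 1.
Scale by 136/1 = 136: (a₀, b₀) = (-544, 1224).
General solution: a = -544 + 17t, b = 1224 - 38t for integer t.
a ≥ 0: smallest is -544 mod 17 = 0 (at t = 32), with b = 8.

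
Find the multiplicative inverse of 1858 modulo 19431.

gcd(19431, 1858):
  19431 = 10·1858 + 851
  1858 = 2·851 + 156
  851 = 5·156 + 71
  156 = 2·71 + 14
  71 = 5·14 + 1
  14 = 14·1
so gcd(19431, 1858) = 1.
Back-substitute for Bézout coefficients:
  1 = 71 - 5·14
  ... = 1858·(-1370) + 19431·(131)
So 1858·-1370 ≡ 1 (mod 19431), and -1370 mod 19431 = 18061.

18061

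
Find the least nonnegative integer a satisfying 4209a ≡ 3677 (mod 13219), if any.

2058

gcd(13219, 4209) = 1.
1 divides 3677, so solutions exist.
By Bézout, 4209·(-5694) + 13219·(1813) = 1.
So 4209·(-5694) ≡ 1 (mod 13219); multiply by 3677: a ≡ -20936838 (mod 13219).
Smallest nonnegative: a = -20936838 mod 13219 = 2058.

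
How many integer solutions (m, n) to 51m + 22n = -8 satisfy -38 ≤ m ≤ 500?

gcd(51, 22) = 1  (51 = 2·22 + 7, 22 = 3·7 + 1, 7 = 7·1).
Back-substituting, 51·(-3) + 22·(7) = 1.
Scale by -8: particular solution (24, -56); reduce m mod 22: (2, -5).
General solution: m = 2 + 22t, n = -5 - 51t for integer t.
-38 ≤ 2 + 22t ≤ 500 gives t ∈ [-1, 22], which is 24 values.

24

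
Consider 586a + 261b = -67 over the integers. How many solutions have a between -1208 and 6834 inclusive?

gcd(586, 261) = 1  (586 = 2*261 + 64, 261 = 4*64 + 5, 64 = 12*5 + 4, 5 = 1*4 + 1, 4 = 4*1).
Back-substituting, 586*(-53) + 261*(119) = 1.
Scale by -67: particular solution (3551, -7973); reduce a mod 261: (158, -355).
General solution: a = 158 + 261t, b = -355 - 586t for integer t.
-1208 ≤ 158 + 261t ≤ 6834 gives t ∈ [-5, 25], which is 31 values.

31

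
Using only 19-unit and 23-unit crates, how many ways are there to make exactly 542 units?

1

Need nonnegative integers with 19j + 23k = 542.
gcd(19, 23) = 1, and 19·(-6) + 23·(5) = 1.
So (j₀, k₀) = (-3252, 2710); general j = -3252 + 23t, k = 2710 - 19t.
j ≥ 0 ⇒ t ≥ 142; k ≥ 0 ⇒ t ≤ 142. That's 1 value of t.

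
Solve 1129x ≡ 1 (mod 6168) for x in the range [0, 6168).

gcd(6168, 1129) = 1  (6168 = 5·1129 + 523, 1129 = 2·523 + 83, 523 = 6·83 + 25, 83 = 3·25 + 8, 25 = 3·8 + 1, 8 = 8·1).
Back-substituting, 1129·(-743) + 6168·(136) = 1.
So 1129·-743 ≡ 1 (mod 6168), and -743 mod 6168 = 5425.

5425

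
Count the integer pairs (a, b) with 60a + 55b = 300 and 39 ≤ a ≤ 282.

gcd(60, 55) = 5  (60 = 1*55 + 5, 55 = 11*5).
Back-substituting, 60*(1) + 55*(-1) = 5.
Scale by 60: particular solution (60, -60); reduce a mod 11: (5, 0).
General solution: a = 5 + 11t, b = 0 - 12t for integer t.
39 ≤ 5 + 11t ≤ 282 gives t ∈ [4, 25], which is 22 values.

22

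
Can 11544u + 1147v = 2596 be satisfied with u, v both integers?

gcd(11544, 1147) = 37  (11544 = 10·1147 + 74, 1147 = 15·74 + 37, 74 = 2·37).
37 does not divide 2596 (remainder 6), so no integer solutions.

no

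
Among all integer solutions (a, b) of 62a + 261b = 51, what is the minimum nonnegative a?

gcd(261, 62) = 1.
1 divides 51, so solutions exist.
By Bézout, 62×(80) + 261×(-19) = 1.
Scale by 51/1 = 51: (a₀, b₀) = (4080, -969).
General solution: a = 4080 + 261t, b = -969 - 62t for integer t.
a ≥ 0: smallest is 4080 mod 261 = 165 (at t = -15), with b = -39.

165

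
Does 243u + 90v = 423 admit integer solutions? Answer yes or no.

gcd(243, 90):
  243 = 2·90 + 63
  90 = 1·63 + 27
  63 = 2·27 + 9
  27 = 3·9
so gcd(243, 90) = 9.
9 divides 423, so integer solutions exist.

yes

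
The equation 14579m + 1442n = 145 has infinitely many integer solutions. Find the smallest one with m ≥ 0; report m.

gcd(14579, 1442) = 1.
1 divides 145, so solutions exist.
By Bézout, 14579·(-263) + 1442·(2659) = 1.
Scale by 145/1 = 145: (m₀, n₀) = (-38135, 385555).
General solution: m = -38135 + 1442t, n = 385555 - 14579t for integer t.
m ≥ 0: smallest is -38135 mod 1442 = 799 (at t = 27), with n = -8078.

799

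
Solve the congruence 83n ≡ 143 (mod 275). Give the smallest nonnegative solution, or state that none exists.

121

gcd(275, 83) = 1.
1 divides 143, so solutions exist.
By Bézout, 83·(-53) + 275·(16) = 1.
So 83·(-53) ≡ 1 (mod 275); multiply by 143: n ≡ -7579 (mod 275).
Smallest nonnegative: n = -7579 mod 275 = 121.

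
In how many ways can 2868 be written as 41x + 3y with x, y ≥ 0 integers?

24

gcd(41, 3) = 1  (41 = 13*3 + 2, 3 = 1*2 + 1, 2 = 2*1).
Back-substituting, 41*(-1) + 3*(14) = 1.
Scale by 2868: one solution is (-2868, 40152). Reduce x mod 3: (0, 956).
General: x = 0 + 3t, y = 956 - 41t.
x ≥ 0 ⇒ t ≥ 0; y ≥ 0 ⇒ t ≤ 23. So t ∈ [0, 23]: 24 solutions.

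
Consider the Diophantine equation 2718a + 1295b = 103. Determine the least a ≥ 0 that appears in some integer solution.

881

gcd(2718, 1295):
  2718 = 2*1295 + 128
  1295 = 10*128 + 15
  128 = 8*15 + 8
  15 = 1*8 + 7
  8 = 1*7 + 1
  7 = 7*1
so gcd(2718, 1295) = 1.
1 divides 103, so solutions exist.
Back-substitute for Bézout coefficients:
  1 = 8 - 1*7
  ... = 2718*(172) + 1295*(-361)
Scale by 103/1 = 103: (a₀, b₀) = (17716, -37183).
General solution: a = 17716 + 1295t, b = -37183 - 2718t for integer t.
a ≥ 0: smallest is 17716 mod 1295 = 881 (at t = -13), with b = -1849.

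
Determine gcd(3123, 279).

gcd(3123, 279):
  3123 = 11×279 + 54
  279 = 5×54 + 9
  54 = 6×9
so gcd(3123, 279) = 9.

9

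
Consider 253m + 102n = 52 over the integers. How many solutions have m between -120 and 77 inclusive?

gcd(253, 102):
  253 = 2×102 + 49
  102 = 2×49 + 4
  49 = 12×4 + 1
  4 = 4×1
so gcd(253, 102) = 1.
Back-substitute for Bézout coefficients:
  1 = 49 - 12×4
  ... = 253×(25) + 102×(-62)
Scale by 52: particular solution (1300, -3224); reduce m mod 102: (76, -188).
General solution: m = 76 + 102t, n = -188 - 253t for integer t.
-120 ≤ 76 + 102t ≤ 77 gives t ∈ [-1, 0], which is 2 values.

2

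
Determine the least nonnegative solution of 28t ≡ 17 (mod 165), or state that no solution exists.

gcd(165, 28):
  165 = 5*28 + 25
  28 = 1*25 + 3
  25 = 8*3 + 1
  3 = 3*1
so gcd(165, 28) = 1.
1 divides 17, so solutions exist.
Back-substitute for Bézout coefficients:
  1 = 25 - 8*3
  ... = 28*(-53) + 165*(9)
So 28*(-53) ≡ 1 (mod 165); multiply by 17: t ≡ -901 (mod 165).
Smallest nonnegative: t = -901 mod 165 = 89.

89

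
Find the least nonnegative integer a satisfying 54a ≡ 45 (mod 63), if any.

gcd(63, 54) = 9  (63 = 1*54 + 9, 54 = 6*9).
9 divides 45, so solutions exist.
Back-substituting, 54*(-1) + 63*(1) = 9.
So 54*(-1) ≡ 9 (mod 63); multiply by 5: a ≡ -5 (mod 7).
Smallest nonnegative: a = -5 mod 7 = 2.

2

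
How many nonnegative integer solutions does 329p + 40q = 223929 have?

17

gcd(329, 40) = 1.
By Bézout, 329×(9) + 40×(-74) = 1.
One solution: (1, 5590).
General: p = 1 + 40t, q = 5590 - 329t.
p ≥ 0 ⇒ t ≥ 0; q ≥ 0 ⇒ t ≤ 16. So t ∈ [0, 16]: 17 solutions.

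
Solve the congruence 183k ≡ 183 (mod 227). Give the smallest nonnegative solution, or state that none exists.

1

gcd(227, 183) = 1  (227 = 1×183 + 44, 183 = 4×44 + 7, 44 = 6×7 + 2, 7 = 3×2 + 1, 2 = 2×1).
1 divides 183, so solutions exist.
Back-substituting, 183×(98) + 227×(-79) = 1.
So 183×(98) ≡ 1 (mod 227); multiply by 183: k ≡ 17934 (mod 227).
Smallest nonnegative: k = 17934 mod 227 = 1.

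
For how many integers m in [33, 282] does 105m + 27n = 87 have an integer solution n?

28

gcd(105, 27):
  105 = 3×27 + 24
  27 = 1×24 + 3
  24 = 8×3
so gcd(105, 27) = 3.
Back-substitute for Bézout coefficients:
  3 = 27 - 1×24
  ... = 105×(-1) + 27×(4)
Scale by 29: particular solution (-29, 116); reduce m mod 9: (7, -24).
General solution: m = 7 + 9t, n = -24 - 35t for integer t.
33 ≤ 7 + 9t ≤ 282 gives t ∈ [3, 30], which is 28 values.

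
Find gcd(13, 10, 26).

1

gcd(13, 10) = 1  (13 = 1·10 + 3, 10 = 3·3 + 1, 3 = 3·1).
gcd(1, 26) = 1.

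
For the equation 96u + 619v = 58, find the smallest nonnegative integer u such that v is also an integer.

gcd(619, 96) = 1  (619 = 6×96 + 43, 96 = 2×43 + 10, 43 = 4×10 + 3, 10 = 3×3 + 1, 3 = 3×1).
1 divides 58, so solutions exist.
Back-substituting, 96×(187) + 619×(-29) = 1.
Scale by 58/1 = 58: (u₀, v₀) = (10846, -1682).
General solution: u = 10846 + 619t, v = -1682 - 96t for integer t.
u ≥ 0: smallest is 10846 mod 619 = 323 (at t = -17), with v = -50.

323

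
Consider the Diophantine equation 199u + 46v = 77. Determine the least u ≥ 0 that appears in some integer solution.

gcd(199, 46):
  199 = 4*46 + 15
  46 = 3*15 + 1
  15 = 15*1
so gcd(199, 46) = 1.
1 divides 77, so solutions exist.
Back-substitute for Bézout coefficients:
  1 = 46 - 3*15
  ... = 199*(-3) + 46*(13)
Scale by 77/1 = 77: (u₀, v₀) = (-231, 1001).
General solution: u = -231 + 46t, v = 1001 - 199t for integer t.
u ≥ 0: smallest is -231 mod 46 = 45 (at t = 6), with v = -193.

45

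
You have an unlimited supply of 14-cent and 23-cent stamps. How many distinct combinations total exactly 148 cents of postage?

1

Need nonnegative integers with 14j + 23k = 148.
gcd(14, 23) = 1, and 14·(5) + 23·(-3) = 1.
So (j₀, k₀) = (740, -444); general j = 740 + 23t, k = -444 - 14t.
j ≥ 0 ⇒ t ≥ -32; k ≥ 0 ⇒ t ≤ -32. That's 1 value of t.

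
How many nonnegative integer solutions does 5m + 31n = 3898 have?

25

gcd(31, 5):
  31 = 6·5 + 1
  5 = 5·1
so gcd(31, 5) = 1.
Back-substitute for Bézout coefficients:
  1 = 31 - 6·5
  ... = 5·(-6) + 31·(1)
Scale by 3898: one solution is (-23388, 3898). Reduce m mod 31: (17, 123).
General: m = 17 + 31t, n = 123 - 5t.
m ≥ 0 ⇒ t ≥ 0; n ≥ 0 ⇒ t ≤ 24. So t ∈ [0, 24]: 25 solutions.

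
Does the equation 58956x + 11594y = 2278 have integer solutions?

gcd(58956, 11594) = 34.
34 divides 2278, so integer solutions exist.

yes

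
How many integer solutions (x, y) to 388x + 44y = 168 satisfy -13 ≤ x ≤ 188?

19

gcd(388, 44):
  388 = 8*44 + 36
  44 = 1*36 + 8
  36 = 4*8 + 4
  8 = 2*4
so gcd(388, 44) = 4.
Back-substitute for Bézout coefficients:
  4 = 36 - 4*8
  ... = 388*(5) + 44*(-44)
Scale by 42: particular solution (210, -1848); reduce x mod 11: (1, -5).
General solution: x = 1 + 11t, y = -5 - 97t for integer t.
-13 ≤ 1 + 11t ≤ 188 gives t ∈ [-1, 17], which is 19 values.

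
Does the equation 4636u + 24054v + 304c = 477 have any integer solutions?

gcd(24054, 4636) = 38.
gcd(38, 304) = 38.
38 does not divide 477 (remainder 21), so no integer solutions.

no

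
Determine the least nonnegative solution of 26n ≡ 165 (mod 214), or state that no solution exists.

gcd(214, 26) = 2.
2 does not divide 165, so the congruence has no solution.

no solution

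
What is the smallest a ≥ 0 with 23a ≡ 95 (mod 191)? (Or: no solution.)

137

gcd(191, 23) = 1.
1 divides 95, so solutions exist.
By Bézout, 23·(-83) + 191·(10) = 1.
So 23·(-83) ≡ 1 (mod 191); multiply by 95: a ≡ -7885 (mod 191).
Smallest nonnegative: a = -7885 mod 191 = 137.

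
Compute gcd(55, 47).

gcd(55, 47) = 1  (55 = 1·47 + 8, 47 = 5·8 + 7, 8 = 1·7 + 1, 7 = 7·1).

1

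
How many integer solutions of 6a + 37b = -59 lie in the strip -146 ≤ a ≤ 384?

14

gcd(37, 6) = 1  (37 = 6×6 + 1, 6 = 6×1).
Back-substituting, 6×(-6) + 37×(1) = 1.
Scale by -59: particular solution (354, -59); reduce a mod 37: (21, -5).
General solution: a = 21 + 37t, b = -5 - 6t for integer t.
-146 ≤ 21 + 37t ≤ 384 gives t ∈ [-4, 9], which is 14 values.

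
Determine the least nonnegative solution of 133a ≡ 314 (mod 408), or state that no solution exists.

122

gcd(408, 133):
  408 = 3*133 + 9
  133 = 14*9 + 7
  9 = 1*7 + 2
  7 = 3*2 + 1
  2 = 2*1
so gcd(408, 133) = 1.
1 divides 314, so solutions exist.
Back-substitute for Bézout coefficients:
  1 = 7 - 3*2
  ... = 133*(181) + 408*(-59)
So 133*(181) ≡ 1 (mod 408); multiply by 314: a ≡ 56834 (mod 408).
Smallest nonnegative: a = 56834 mod 408 = 122.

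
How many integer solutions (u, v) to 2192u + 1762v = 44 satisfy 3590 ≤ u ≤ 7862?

5

gcd(2192, 1762):
  2192 = 1·1762 + 430
  1762 = 4·430 + 42
  430 = 10·42 + 10
  42 = 4·10 + 2
  10 = 5·2
so gcd(2192, 1762) = 2.
Back-substitute for Bézout coefficients:
  2 = 42 - 4·10
  ... = 2192·(-168) + 1762·(209)
Scale by 22: particular solution (-3696, 4598); reduce u mod 881: (709, -882).
General solution: u = 709 + 881t, v = -882 - 1096t for integer t.
3590 ≤ 709 + 881t ≤ 7862 gives t ∈ [4, 8], which is 5 values.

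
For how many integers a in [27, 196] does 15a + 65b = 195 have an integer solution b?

13

gcd(65, 15):
  65 = 4×15 + 5
  15 = 3×5
so gcd(65, 15) = 5.
Back-substitute for Bézout coefficients:
  5 = 65 - 4×15
  ... = 15×(-4) + 65×(1)
Scale by 39: particular solution (-156, 39); reduce a mod 13: (0, 3).
General solution: a = 0 + 13t, b = 3 - 3t for integer t.
27 ≤ 0 + 13t ≤ 196 gives t ∈ [3, 15], which is 13 values.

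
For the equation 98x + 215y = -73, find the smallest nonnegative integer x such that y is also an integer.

19

gcd(215, 98):
  215 = 2·98 + 19
  98 = 5·19 + 3
  19 = 6·3 + 1
  3 = 3·1
so gcd(215, 98) = 1.
1 divides -73, so solutions exist.
Back-substitute for Bézout coefficients:
  1 = 19 - 6·3
  ... = 98·(-68) + 215·(31)
Scale by -73/1 = -73: (x₀, y₀) = (4964, -2263).
General solution: x = 4964 + 215t, y = -2263 - 98t for integer t.
x ≥ 0: smallest is 4964 mod 215 = 19 (at t = -23), with y = -9.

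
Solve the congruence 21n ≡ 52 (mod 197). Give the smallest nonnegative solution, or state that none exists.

40

gcd(197, 21) = 1.
1 divides 52, so solutions exist.
By Bézout, 21*(-75) + 197*(8) = 1.
So 21*(-75) ≡ 1 (mod 197); multiply by 52: n ≡ -3900 (mod 197).
Smallest nonnegative: n = -3900 mod 197 = 40.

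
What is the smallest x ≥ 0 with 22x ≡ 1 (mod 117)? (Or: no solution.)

gcd(117, 22) = 1  (117 = 5×22 + 7, 22 = 3×7 + 1, 7 = 7×1).
1 divides 1, so solutions exist.
Back-substituting, 22×(16) + 117×(-3) = 1.
So 22×(16) ≡ 1 (mod 117); multiply by 1: x ≡ 16 (mod 117).
Smallest nonnegative: x = 16 mod 117 = 16.

16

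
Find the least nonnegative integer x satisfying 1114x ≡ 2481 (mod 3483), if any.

gcd(3483, 1114) = 1.
1 divides 2481, so solutions exist.
By Bézout, 1114·(247) + 3483·(-79) = 1.
So 1114·(247) ≡ 1 (mod 3483); multiply by 2481: x ≡ 612807 (mod 3483).
Smallest nonnegative: x = 612807 mod 3483 = 3282.

3282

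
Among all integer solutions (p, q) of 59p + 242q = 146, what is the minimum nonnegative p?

gcd(242, 59):
  242 = 4×59 + 6
  59 = 9×6 + 5
  6 = 1×5 + 1
  5 = 5×1
so gcd(242, 59) = 1.
1 divides 146, so solutions exist.
Back-substitute for Bézout coefficients:
  1 = 6 - 1×5
  ... = 59×(-41) + 242×(10)
Scale by 146/1 = 146: (p₀, q₀) = (-5986, 1460).
General solution: p = -5986 + 242t, q = 1460 - 59t for integer t.
p ≥ 0: smallest is -5986 mod 242 = 64 (at t = 25), with q = -15.

64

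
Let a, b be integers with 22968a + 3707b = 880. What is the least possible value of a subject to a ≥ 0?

gcd(22968, 3707):
  22968 = 6×3707 + 726
  3707 = 5×726 + 77
  726 = 9×77 + 33
  77 = 2×33 + 11
  33 = 3×11
so gcd(22968, 3707) = 11.
11 divides 880, so solutions exist.
Back-substitute for Bézout coefficients:
  11 = 77 - 2×33
  ... = 22968×(-97) + 3707×(601)
Scale by 880/11 = 80: (a₀, b₀) = (-7760, 48080).
General solution: a = -7760 + 337t, b = 48080 - 2088t for integer t.
a ≥ 0: smallest is -7760 mod 337 = 328 (at t = 24), with b = -2032.

328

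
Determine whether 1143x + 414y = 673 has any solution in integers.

no

gcd(1143, 414) = 9  (1143 = 2×414 + 315, 414 = 1×315 + 99, 315 = 3×99 + 18, 99 = 5×18 + 9, 18 = 2×9).
9 does not divide 673 (remainder 7), so no integer solutions.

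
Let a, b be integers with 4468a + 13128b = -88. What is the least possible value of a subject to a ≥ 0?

gcd(13128, 4468) = 4.
4 divides -88, so solutions exist.
By Bézout, 4468×(-761) + 13128×(259) = 4.
Scale by -88/4 = -22: (a₀, b₀) = (16742, -5698).
General solution: a = 16742 + 3282t, b = -5698 - 1117t for integer t.
a ≥ 0: smallest is 16742 mod 3282 = 332 (at t = -5), with b = -113.

332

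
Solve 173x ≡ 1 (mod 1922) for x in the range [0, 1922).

1011

gcd(1922, 173) = 1.
By Bézout, 173*(-911) + 1922*(82) = 1.
So 173*-911 ≡ 1 (mod 1922), and -911 mod 1922 = 1011.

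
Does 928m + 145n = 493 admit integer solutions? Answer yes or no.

yes

gcd(928, 145):
  928 = 6×145 + 58
  145 = 2×58 + 29
  58 = 2×29
so gcd(928, 145) = 29.
29 divides 493, so integer solutions exist.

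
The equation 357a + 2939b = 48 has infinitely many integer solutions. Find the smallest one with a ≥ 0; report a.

gcd(2939, 357):
  2939 = 8*357 + 83
  357 = 4*83 + 25
  83 = 3*25 + 8
  25 = 3*8 + 1
  8 = 8*1
so gcd(2939, 357) = 1.
1 divides 48, so solutions exist.
Back-substitute for Bézout coefficients:
  1 = 25 - 3*8
  ... = 357*(354) + 2939*(-43)
Scale by 48/1 = 48: (a₀, b₀) = (16992, -2064).
General solution: a = 16992 + 2939t, b = -2064 - 357t for integer t.
a ≥ 0: smallest is 16992 mod 2939 = 2297 (at t = -5), with b = -279.

2297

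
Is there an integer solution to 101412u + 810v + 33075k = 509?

no

gcd(101412, 810) = 162.
gcd(162, 33075) = 27.
27 does not divide 509 (remainder 23), so no integer solutions.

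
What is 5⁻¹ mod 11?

9

gcd(11, 5) = 1  (11 = 2*5 + 1, 5 = 5*1).
Back-substituting, 5*(-2) + 11*(1) = 1.
So 5*-2 ≡ 1 (mod 11), and -2 mod 11 = 9.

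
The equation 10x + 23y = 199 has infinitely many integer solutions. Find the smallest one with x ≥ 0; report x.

13

gcd(23, 10) = 1.
1 divides 199, so solutions exist.
By Bézout, 10×(7) + 23×(-3) = 1.
Scale by 199/1 = 199: (x₀, y₀) = (1393, -597).
General solution: x = 1393 + 23t, y = -597 - 10t for integer t.
x ≥ 0: smallest is 1393 mod 23 = 13 (at t = -60), with y = 3.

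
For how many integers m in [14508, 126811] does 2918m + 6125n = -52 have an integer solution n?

19

gcd(6125, 2918) = 1  (6125 = 2·2918 + 289, 2918 = 10·289 + 28, 289 = 10·28 + 9, 28 = 3·9 + 1, 9 = 9·1).
Back-substituting, 2918·(657) + 6125·(-313) = 1.
Scale by -52: particular solution (-34164, 16276); reduce m mod 6125: (2586, -1232).
General solution: m = 2586 + 6125t, n = -1232 - 2918t for integer t.
14508 ≤ 2586 + 6125t ≤ 126811 gives t ∈ [2, 20], which is 19 values.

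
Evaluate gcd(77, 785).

1

gcd(785, 77):
  785 = 10×77 + 15
  77 = 5×15 + 2
  15 = 7×2 + 1
  2 = 2×1
so gcd(785, 77) = 1.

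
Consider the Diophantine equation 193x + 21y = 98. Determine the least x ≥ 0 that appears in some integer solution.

gcd(193, 21) = 1.
1 divides 98, so solutions exist.
By Bézout, 193*(-5) + 21*(46) = 1.
Scale by 98/1 = 98: (x₀, y₀) = (-490, 4508).
General solution: x = -490 + 21t, y = 4508 - 193t for integer t.
x ≥ 0: smallest is -490 mod 21 = 14 (at t = 24), with y = -124.

14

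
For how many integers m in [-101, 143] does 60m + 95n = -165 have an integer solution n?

13

gcd(95, 60) = 5.
By Bézout, 60·(8) + 95·(-5) = 5.
Particular solution: (2, -3).
General solution: m = 2 + 19t, n = -3 - 12t for integer t.
-101 ≤ 2 + 19t ≤ 143 gives t ∈ [-5, 7], which is 13 values.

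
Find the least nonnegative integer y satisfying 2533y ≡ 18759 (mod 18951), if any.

gcd(18951, 2533):
  18951 = 7*2533 + 1220
  2533 = 2*1220 + 93
  1220 = 13*93 + 11
  93 = 8*11 + 5
  11 = 2*5 + 1
  5 = 5*1
so gcd(18951, 2533) = 1.
1 divides 18759, so solutions exist.
Back-substitute for Bézout coefficients:
  1 = 11 - 2*5
  ... = 2533*(-3464) + 18951*(463)
So 2533*(-3464) ≡ 1 (mod 18951); multiply by 18759: y ≡ -64981176 (mod 18951).
Smallest nonnegative: y = -64981176 mod 18951 = 1803.

1803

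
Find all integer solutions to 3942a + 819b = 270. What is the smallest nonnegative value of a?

gcd(3942, 819):
  3942 = 4×819 + 666
  819 = 1×666 + 153
  666 = 4×153 + 54
  153 = 2×54 + 45
  54 = 1×45 + 9
  45 = 5×9
so gcd(3942, 819) = 9.
9 divides 270, so solutions exist.
Back-substitute for Bézout coefficients:
  9 = 54 - 1×45
  ... = 3942×(16) + 819×(-77)
Scale by 270/9 = 30: (a₀, b₀) = (480, -2310).
General solution: a = 480 + 91t, b = -2310 - 438t for integer t.
a ≥ 0: smallest is 480 mod 91 = 25 (at t = -5), with b = -120.

25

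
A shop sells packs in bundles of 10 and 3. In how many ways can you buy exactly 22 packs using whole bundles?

Need nonnegative integers with 10j + 3k = 22.
gcd(10, 3) = 1, and 10·(1) + 3·(-3) = 1.
So (j₀, k₀) = (22, -66); general j = 22 + 3t, k = -66 - 10t.
j ≥ 0 ⇒ t ≥ -7; k ≥ 0 ⇒ t ≤ -7. That's 1 value of t.

1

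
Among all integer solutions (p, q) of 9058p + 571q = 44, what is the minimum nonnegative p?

gcd(9058, 571) = 1.
1 divides 44, so solutions exist.
By Bézout, 9058*(183) + 571*(-2903) = 1.
Scale by 44/1 = 44: (p₀, q₀) = (8052, -127732).
General solution: p = 8052 + 571t, q = -127732 - 9058t for integer t.
p ≥ 0: smallest is 8052 mod 571 = 58 (at t = -14), with q = -920.

58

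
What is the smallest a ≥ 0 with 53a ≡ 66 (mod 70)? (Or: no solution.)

62

gcd(70, 53) = 1  (70 = 1×53 + 17, 53 = 3×17 + 2, 17 = 8×2 + 1, 2 = 2×1).
1 divides 66, so solutions exist.
Back-substituting, 53×(-33) + 70×(25) = 1.
So 53×(-33) ≡ 1 (mod 70); multiply by 66: a ≡ -2178 (mod 70).
Smallest nonnegative: a = -2178 mod 70 = 62.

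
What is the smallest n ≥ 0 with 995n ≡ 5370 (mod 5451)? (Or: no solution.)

3402

gcd(5451, 995):
  5451 = 5*995 + 476
  995 = 2*476 + 43
  476 = 11*43 + 3
  43 = 14*3 + 1
  3 = 3*1
so gcd(5451, 995) = 1.
1 divides 5370, so solutions exist.
Back-substitute for Bézout coefficients:
  1 = 43 - 14*3
  ... = 995*(1775) + 5451*(-324)
So 995*(1775) ≡ 1 (mod 5451); multiply by 5370: n ≡ 9531750 (mod 5451).
Smallest nonnegative: n = 9531750 mod 5451 = 3402.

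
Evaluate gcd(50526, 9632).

14

gcd(50526, 9632):
  50526 = 5×9632 + 2366
  9632 = 4×2366 + 168
  2366 = 14×168 + 14
  168 = 12×14
so gcd(50526, 9632) = 14.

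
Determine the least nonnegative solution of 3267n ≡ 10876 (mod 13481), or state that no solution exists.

gcd(13481, 3267) = 1.
1 divides 10876, so solutions exist.
By Bézout, 3267*(-2187) + 13481*(530) = 1.
So 3267*(-2187) ≡ 1 (mod 13481); multiply by 10876: n ≡ -23785812 (mod 13481).
Smallest nonnegative: n = -23785812 mod 13481 = 8153.

8153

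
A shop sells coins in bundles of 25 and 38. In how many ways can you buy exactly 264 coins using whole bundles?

1

Need nonnegative integers with 25j + 38k = 264.
gcd(25, 38) = 1, and 25·(-3) + 38·(2) = 1.
So (j₀, k₀) = (-792, 528); general j = -792 + 38t, k = 528 - 25t.
j ≥ 0 ⇒ t ≥ 21; k ≥ 0 ⇒ t ≤ 21. That's 1 value of t.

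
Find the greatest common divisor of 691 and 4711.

1

gcd(4711, 691):
  4711 = 6·691 + 565
  691 = 1·565 + 126
  565 = 4·126 + 61
  126 = 2·61 + 4
  61 = 15·4 + 1
  4 = 4·1
so gcd(4711, 691) = 1.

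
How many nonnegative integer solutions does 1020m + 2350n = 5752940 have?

gcd(2350, 1020):
  2350 = 2*1020 + 310
  1020 = 3*310 + 90
  310 = 3*90 + 40
  90 = 2*40 + 10
  40 = 4*10
so gcd(2350, 1020) = 10.
Back-substitute for Bézout coefficients:
  10 = 90 - 2*40
  ... = 1020*(53) + 2350*(-23)
Scale by 575294: one solution is (30490582, -13231762). Reduce m mod 235: (37, 2432).
General: m = 37 + 235t, n = 2432 - 102t.
m ≥ 0 ⇒ t ≥ 0; n ≥ 0 ⇒ t ≤ 23. So t ∈ [0, 23]: 24 solutions.

24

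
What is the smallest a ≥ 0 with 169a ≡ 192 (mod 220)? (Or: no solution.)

gcd(220, 169) = 1.
1 divides 192, so solutions exist.
By Bézout, 169·(69) + 220·(-53) = 1.
So 169·(69) ≡ 1 (mod 220); multiply by 192: a ≡ 13248 (mod 220).
Smallest nonnegative: a = 13248 mod 220 = 48.

48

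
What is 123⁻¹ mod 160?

147

gcd(160, 123) = 1.
By Bézout, 123*(-13) + 160*(10) = 1.
So 123*-13 ≡ 1 (mod 160), and -13 mod 160 = 147.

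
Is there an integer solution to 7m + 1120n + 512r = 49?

gcd(1120, 7):
  1120 = 160*7
so gcd(1120, 7) = 7.
gcd(7, 512) = 1.
1 divides 49, so integer solutions exist.

yes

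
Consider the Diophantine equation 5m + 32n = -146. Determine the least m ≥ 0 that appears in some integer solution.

gcd(32, 5) = 1.
1 divides -146, so solutions exist.
By Bézout, 5*(13) + 32*(-2) = 1.
Scale by -146/1 = -146: (m₀, n₀) = (-1898, 292).
General solution: m = -1898 + 32t, n = 292 - 5t for integer t.
m ≥ 0: smallest is -1898 mod 32 = 22 (at t = 60), with n = -8.

22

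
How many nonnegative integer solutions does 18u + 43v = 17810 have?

gcd(43, 18) = 1.
By Bézout, 18·(12) + 43·(-5) = 1.
One solution: (10, 410).
General: u = 10 + 43t, v = 410 - 18t.
u ≥ 0 ⇒ t ≥ 0; v ≥ 0 ⇒ t ≤ 22. So t ∈ [0, 22]: 23 solutions.

23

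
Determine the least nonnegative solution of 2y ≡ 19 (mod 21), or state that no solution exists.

20

gcd(21, 2) = 1  (21 = 10*2 + 1, 2 = 2*1).
1 divides 19, so solutions exist.
Back-substituting, 2*(-10) + 21*(1) = 1.
So 2*(-10) ≡ 1 (mod 21); multiply by 19: y ≡ -190 (mod 21).
Smallest nonnegative: y = -190 mod 21 = 20.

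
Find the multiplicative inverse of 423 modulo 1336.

319

gcd(1336, 423):
  1336 = 3·423 + 67
  423 = 6·67 + 21
  67 = 3·21 + 4
  21 = 5·4 + 1
  4 = 4·1
so gcd(1336, 423) = 1.
Back-substitute for Bézout coefficients:
  1 = 21 - 5·4
  ... = 423·(319) + 1336·(-101)
So 423·319 ≡ 1 (mod 1336), and 319 mod 1336 = 319.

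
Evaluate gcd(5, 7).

1

gcd(7, 5):
  7 = 1·5 + 2
  5 = 2·2 + 1
  2 = 2·1
so gcd(7, 5) = 1.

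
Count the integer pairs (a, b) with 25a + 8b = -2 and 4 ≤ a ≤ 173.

21

gcd(25, 8) = 1  (25 = 3·8 + 1, 8 = 8·1).
Back-substituting, 25·(1) + 8·(-3) = 1.
Scale by -2: particular solution (-2, 6); reduce a mod 8: (6, -19).
General solution: a = 6 + 8t, b = -19 - 25t for integer t.
4 ≤ 6 + 8t ≤ 173 gives t ∈ [0, 20], which is 21 values.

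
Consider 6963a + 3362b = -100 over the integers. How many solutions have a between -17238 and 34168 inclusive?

gcd(6963, 3362) = 1  (6963 = 2·3362 + 239, 3362 = 14·239 + 16, 239 = 14·16 + 15, 16 = 1·15 + 1, 15 = 15·1).
Back-substituting, 6963·(-211) + 3362·(437) = 1.
Scale by -100: particular solution (21100, -43700); reduce a mod 3362: (928, -1922).
General solution: a = 928 + 3362t, b = -1922 - 6963t for integer t.
-17238 ≤ 928 + 3362t ≤ 34168 gives t ∈ [-5, 9], which is 15 values.

15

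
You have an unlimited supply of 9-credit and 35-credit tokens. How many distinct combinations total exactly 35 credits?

Need nonnegative integers with 9j + 35k = 35.
gcd(9, 35) = 1, and 9·(4) + 35·(-1) = 1.
So (j₀, k₀) = (140, -35); general j = 140 + 35t, k = -35 - 9t.
j ≥ 0 ⇒ t ≥ -4; k ≥ 0 ⇒ t ≤ -4. That's 1 value of t.

1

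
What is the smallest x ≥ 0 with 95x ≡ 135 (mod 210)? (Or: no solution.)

39

gcd(210, 95):
  210 = 2*95 + 20
  95 = 4*20 + 15
  20 = 1*15 + 5
  15 = 3*5
so gcd(210, 95) = 5.
5 divides 135, so solutions exist.
Back-substitute for Bézout coefficients:
  5 = 20 - 1*15
  ... = 95*(-11) + 210*(5)
So 95*(-11) ≡ 5 (mod 210); multiply by 27: x ≡ -297 (mod 42).
Smallest nonnegative: x = -297 mod 42 = 39.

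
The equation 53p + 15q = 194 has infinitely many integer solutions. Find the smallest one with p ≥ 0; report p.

gcd(53, 15) = 1.
1 divides 194, so solutions exist.
By Bézout, 53*(2) + 15*(-7) = 1.
Scale by 194/1 = 194: (p₀, q₀) = (388, -1358).
General solution: p = 388 + 15t, q = -1358 - 53t for integer t.
p ≥ 0: smallest is 388 mod 15 = 13 (at t = -25), with q = -33.

13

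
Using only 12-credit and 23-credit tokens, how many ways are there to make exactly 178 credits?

Need nonnegative integers with 12j + 23k = 178.
gcd(12, 23) = 1, and 12·(2) + 23·(-1) = 1.
So (j₀, k₀) = (356, -178); general j = 356 + 23t, k = -178 - 12t.
j ≥ 0 ⇒ t ≥ -15; k ≥ 0 ⇒ t ≤ -15. That's 1 value of t.

1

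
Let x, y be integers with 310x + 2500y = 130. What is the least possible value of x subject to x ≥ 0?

73

gcd(2500, 310) = 10  (2500 = 8×310 + 20, 310 = 15×20 + 10, 20 = 2×10).
10 divides 130, so solutions exist.
Back-substituting, 310×(121) + 2500×(-15) = 10.
Scale by 130/10 = 13: (x₀, y₀) = (1573, -195).
General solution: x = 1573 + 250t, y = -195 - 31t for integer t.
x ≥ 0: smallest is 1573 mod 250 = 73 (at t = -6), with y = -9.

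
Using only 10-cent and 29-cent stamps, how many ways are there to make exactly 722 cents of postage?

2

Need nonnegative integers with 10j + 29k = 722.
gcd(10, 29) = 1, and 10·(3) + 29·(-1) = 1.
So (j₀, k₀) = (2166, -722); general j = 2166 + 29t, k = -722 - 10t.
j ≥ 0 ⇒ t ≥ -74; k ≥ 0 ⇒ t ≤ -73. That's 2 values of t.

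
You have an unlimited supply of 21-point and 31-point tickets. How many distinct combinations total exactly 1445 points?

Need nonnegative integers with 21j + 31k = 1445.
gcd(21, 31) = 1, and 21·(3) + 31·(-2) = 1.
So (j₀, k₀) = (4335, -2890); general j = 4335 + 31t, k = -2890 - 21t.
j ≥ 0 ⇒ t ≥ -139; k ≥ 0 ⇒ t ≤ -138. That's 2 values of t.

2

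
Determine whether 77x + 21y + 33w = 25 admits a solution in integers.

yes

gcd(77, 21) = 7.
gcd(7, 33) = 1.
1 divides 25, so integer solutions exist.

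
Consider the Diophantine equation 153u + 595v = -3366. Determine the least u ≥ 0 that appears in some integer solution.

gcd(595, 153) = 17  (595 = 3·153 + 136, 153 = 1·136 + 17, 136 = 8·17).
17 divides -3366, so solutions exist.
Back-substituting, 153·(4) + 595·(-1) = 17.
Scale by -3366/17 = -198: (u₀, v₀) = (-792, 198).
General solution: u = -792 + 35t, v = 198 - 9t for integer t.
u ≥ 0: smallest is -792 mod 35 = 13 (at t = 23), with v = -9.

13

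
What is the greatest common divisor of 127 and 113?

1

gcd(127, 113):
  127 = 1×113 + 14
  113 = 8×14 + 1
  14 = 14×1
so gcd(127, 113) = 1.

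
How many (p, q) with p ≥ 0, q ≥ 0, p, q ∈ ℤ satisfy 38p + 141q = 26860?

gcd(141, 38) = 1.
By Bézout, 38*(26) + 141*(-7) = 1.
One solution: (128, 156).
General: p = 128 + 141t, q = 156 - 38t.
p ≥ 0 ⇒ t ≥ 0; q ≥ 0 ⇒ t ≤ 4. So t ∈ [0, 4]: 5 solutions.

5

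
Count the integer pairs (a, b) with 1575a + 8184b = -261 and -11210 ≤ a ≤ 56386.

gcd(8184, 1575) = 3  (8184 = 5*1575 + 309, 1575 = 5*309 + 30, 309 = 10*30 + 9, 30 = 3*9 + 3, 9 = 3*3).
Back-substituting, 1575*(821) + 8184*(-158) = 3.
Scale by -87: particular solution (-71427, 13746); reduce a mod 2728: (2229, -429).
General solution: a = 2229 + 2728t, b = -429 - 525t for integer t.
-11210 ≤ 2229 + 2728t ≤ 56386 gives t ∈ [-4, 19], which is 24 values.

24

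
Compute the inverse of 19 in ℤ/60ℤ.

gcd(60, 19) = 1.
By Bézout, 19×(19) + 60×(-6) = 1.
So 19×19 ≡ 1 (mod 60), and 19 mod 60 = 19.

19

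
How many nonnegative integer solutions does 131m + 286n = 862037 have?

23

gcd(286, 131):
  286 = 2*131 + 24
  131 = 5*24 + 11
  24 = 2*11 + 2
  11 = 5*2 + 1
  2 = 2*1
so gcd(286, 131) = 1.
Back-substitute for Bézout coefficients:
  1 = 11 - 5*2
  ... = 131*(131) + 286*(-60)
Scale by 862037: one solution is (112926847, -51722220). Reduce m mod 286: (33, 2999).
General: m = 33 + 286t, n = 2999 - 131t.
m ≥ 0 ⇒ t ≥ 0; n ≥ 0 ⇒ t ≤ 22. So t ∈ [0, 22]: 23 solutions.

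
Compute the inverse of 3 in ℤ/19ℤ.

gcd(19, 3) = 1.
By Bézout, 3×(-6) + 19×(1) = 1.
So 3×-6 ≡ 1 (mod 19), and -6 mod 19 = 13.

13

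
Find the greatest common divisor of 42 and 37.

1

gcd(42, 37) = 1  (42 = 1·37 + 5, 37 = 7·5 + 2, 5 = 2·2 + 1, 2 = 2·1).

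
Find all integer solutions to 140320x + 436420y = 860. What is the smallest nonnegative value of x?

15554

gcd(436420, 140320):
  436420 = 3·140320 + 15460
  140320 = 9·15460 + 1180
  15460 = 13·1180 + 120
  1180 = 9·120 + 100
  120 = 1·100 + 20
  100 = 5·20
so gcd(436420, 140320) = 20.
20 divides 860, so solutions exist.
Back-substitute for Bézout coefficients:
  20 = 120 - 1·100
  ... = 140320·(-3698) + 436420·(1189)
Scale by 860/20 = 43: (x₀, y₀) = (-159014, 51127).
General solution: x = -159014 + 21821t, y = 51127 - 7016t for integer t.
x ≥ 0: smallest is -159014 mod 21821 = 15554 (at t = 8), with y = -5001.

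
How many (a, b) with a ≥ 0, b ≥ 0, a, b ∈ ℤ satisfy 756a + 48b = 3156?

gcd(756, 48):
  756 = 15·48 + 36
  48 = 1·36 + 12
  36 = 3·12
so gcd(756, 48) = 12.
Back-substitute for Bézout coefficients:
  12 = 48 - 1·36
  ... = 756·(-1) + 48·(16)
Scale by 263: one solution is (-263, 4208). Reduce a mod 4: (1, 50).
General: a = 1 + 4t, b = 50 - 63t.
a ≥ 0 ⇒ t ≥ 0; b ≥ 0 ⇒ t ≤ 0. So t ∈ [0, 0]: 1 solution.

1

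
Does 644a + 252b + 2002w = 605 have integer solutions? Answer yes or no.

no

gcd(644, 252) = 28.
gcd(28, 2002) = 14.
14 does not divide 605 (remainder 3), so no integer solutions.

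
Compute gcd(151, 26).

1

gcd(151, 26):
  151 = 5*26 + 21
  26 = 1*21 + 5
  21 = 4*5 + 1
  5 = 5*1
so gcd(151, 26) = 1.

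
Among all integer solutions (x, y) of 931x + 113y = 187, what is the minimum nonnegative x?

99

gcd(931, 113) = 1  (931 = 8*113 + 27, 113 = 4*27 + 5, 27 = 5*5 + 2, 5 = 2*2 + 1, 2 = 2*1).
1 divides 187, so solutions exist.
Back-substituting, 931*(-46) + 113*(379) = 1.
Scale by 187/1 = 187: (x₀, y₀) = (-8602, 70873).
General solution: x = -8602 + 113t, y = 70873 - 931t for integer t.
x ≥ 0: smallest is -8602 mod 113 = 99 (at t = 77), with y = -814.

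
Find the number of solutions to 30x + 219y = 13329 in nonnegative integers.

gcd(219, 30):
  219 = 7·30 + 9
  30 = 3·9 + 3
  9 = 3·3
so gcd(219, 30) = 3.
Back-substitute for Bézout coefficients:
  3 = 30 - 3·9
  ... = 30·(22) + 219·(-3)
Scale by 4443: one solution is (97746, -13329). Reduce x mod 73: (72, 51).
General: x = 72 + 73t, y = 51 - 10t.
x ≥ 0 ⇒ t ≥ 0; y ≥ 0 ⇒ t ≤ 5. So t ∈ [0, 5]: 6 solutions.

6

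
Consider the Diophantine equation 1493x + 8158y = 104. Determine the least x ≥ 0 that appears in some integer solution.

gcd(8158, 1493):
  8158 = 5×1493 + 693
  1493 = 2×693 + 107
  693 = 6×107 + 51
  107 = 2×51 + 5
  51 = 10×5 + 1
  5 = 5×1
so gcd(8158, 1493) = 1.
1 divides 104, so solutions exist.
Back-substitute for Bézout coefficients:
  1 = 51 - 10×5
  ... = 1493×(-1601) + 8158×(293)
Scale by 104/1 = 104: (x₀, y₀) = (-166504, 30472).
General solution: x = -166504 + 8158t, y = 30472 - 1493t for integer t.
x ≥ 0: smallest is -166504 mod 8158 = 4814 (at t = 21), with y = -881.

4814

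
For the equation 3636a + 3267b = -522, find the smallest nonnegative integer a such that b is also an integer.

gcd(3636, 3267):
  3636 = 1×3267 + 369
  3267 = 8×369 + 315
  369 = 1×315 + 54
  315 = 5×54 + 45
  54 = 1×45 + 9
  45 = 5×9
so gcd(3636, 3267) = 9.
9 divides -522, so solutions exist.
Back-substitute for Bézout coefficients:
  9 = 54 - 1×45
  ... = 3636×(62) + 3267×(-69)
Scale by -522/9 = -58: (a₀, b₀) = (-3596, 4002).
General solution: a = -3596 + 363t, b = 4002 - 404t for integer t.
a ≥ 0: smallest is -3596 mod 363 = 34 (at t = 10), with b = -38.

34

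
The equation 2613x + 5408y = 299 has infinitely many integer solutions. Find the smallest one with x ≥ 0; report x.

383

gcd(5408, 2613) = 13.
13 divides 299, so solutions exist.
By Bézout, 2613·(89) + 5408·(-43) = 13.
Scale by 299/13 = 23: (x₀, y₀) = (2047, -989).
General solution: x = 2047 + 416t, y = -989 - 201t for integer t.
x ≥ 0: smallest is 2047 mod 416 = 383 (at t = -4), with y = -185.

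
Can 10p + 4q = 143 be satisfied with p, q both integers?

no

gcd(10, 4) = 2  (10 = 2·4 + 2, 4 = 2·2).
2 does not divide 143 (remainder 1), so no integer solutions.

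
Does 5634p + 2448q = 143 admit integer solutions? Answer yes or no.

no

gcd(5634, 2448) = 18.
18 does not divide 143 (remainder 17), so no integer solutions.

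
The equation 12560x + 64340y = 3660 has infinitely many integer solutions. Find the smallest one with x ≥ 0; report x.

3038

gcd(64340, 12560) = 20.
20 divides 3660, so solutions exist.
By Bézout, 12560·(-1337) + 64340·(261) = 20.
Scale by 3660/20 = 183: (x₀, y₀) = (-244671, 47763).
General solution: x = -244671 + 3217t, y = 47763 - 628t for integer t.
x ≥ 0: smallest is -244671 mod 3217 = 3038 (at t = 77), with y = -593.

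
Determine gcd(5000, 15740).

gcd(15740, 5000):
  15740 = 3·5000 + 740
  5000 = 6·740 + 560
  740 = 1·560 + 180
  560 = 3·180 + 20
  180 = 9·20
so gcd(15740, 5000) = 20.

20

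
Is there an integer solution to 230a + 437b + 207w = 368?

yes

gcd(437, 230):
  437 = 1·230 + 207
  230 = 1·207 + 23
  207 = 9·23
so gcd(437, 230) = 23.
gcd(23, 207) = 23.
23 divides 368, so integer solutions exist.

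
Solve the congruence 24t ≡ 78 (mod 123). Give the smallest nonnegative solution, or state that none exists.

gcd(123, 24):
  123 = 5·24 + 3
  24 = 8·3
so gcd(123, 24) = 3.
3 divides 78, so solutions exist.
Back-substitute for Bézout coefficients:
  3 = 123 - 5·24
  ... = 24·(-5) + 123·(1)
So 24·(-5) ≡ 3 (mod 123); multiply by 26: t ≡ -130 (mod 41).
Smallest nonnegative: t = -130 mod 41 = 34.

34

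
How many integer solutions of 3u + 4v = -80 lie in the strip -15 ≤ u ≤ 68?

gcd(4, 3):
  4 = 1×3 + 1
  3 = 3×1
so gcd(4, 3) = 1.
Back-substitute for Bézout coefficients:
  1 = 4 - 1×3
  ... = 3×(-1) + 4×(1)
Scale by -80: particular solution (80, -80); reduce u mod 4: (0, -20).
General solution: u = 0 + 4t, v = -20 - 3t for integer t.
-15 ≤ 0 + 4t ≤ 68 gives t ∈ [-3, 17], which is 21 values.

21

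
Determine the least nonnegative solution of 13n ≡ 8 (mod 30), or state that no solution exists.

gcd(30, 13):
  30 = 2×13 + 4
  13 = 3×4 + 1
  4 = 4×1
so gcd(30, 13) = 1.
1 divides 8, so solutions exist.
Back-substitute for Bézout coefficients:
  1 = 13 - 3×4
  ... = 13×(7) + 30×(-3)
So 13×(7) ≡ 1 (mod 30); multiply by 8: n ≡ 56 (mod 30).
Smallest nonnegative: n = 56 mod 30 = 26.

26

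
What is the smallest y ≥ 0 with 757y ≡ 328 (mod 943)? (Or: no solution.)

gcd(943, 757) = 1  (943 = 1×757 + 186, 757 = 4×186 + 13, 186 = 14×13 + 4, 13 = 3×4 + 1, 4 = 4×1).
1 divides 328, so solutions exist.
Back-substituting, 757×(218) + 943×(-175) = 1.
So 757×(218) ≡ 1 (mod 943); multiply by 328: y ≡ 71504 (mod 943).
Smallest nonnegative: y = 71504 mod 943 = 779.

779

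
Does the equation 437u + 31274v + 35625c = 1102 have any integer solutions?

yes

gcd(31274, 437) = 19  (31274 = 71·437 + 247, 437 = 1·247 + 190, 247 = 1·190 + 57, 190 = 3·57 + 19, 57 = 3·19).
gcd(19, 35625) = 19.
19 divides 1102, so integer solutions exist.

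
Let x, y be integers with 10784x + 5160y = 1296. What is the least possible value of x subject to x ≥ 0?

gcd(10784, 5160):
  10784 = 2×5160 + 464
  5160 = 11×464 + 56
  464 = 8×56 + 16
  56 = 3×16 + 8
  16 = 2×8
so gcd(10784, 5160) = 8.
8 divides 1296, so solutions exist.
Back-substitute for Bézout coefficients:
  8 = 56 - 3×16
  ... = 10784×(-278) + 5160×(581)
Scale by 1296/8 = 162: (x₀, y₀) = (-45036, 94122).
General solution: x = -45036 + 645t, y = 94122 - 1348t for integer t.
x ≥ 0: smallest is -45036 mod 645 = 114 (at t = 70), with y = -238.

114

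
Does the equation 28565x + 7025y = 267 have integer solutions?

gcd(28565, 7025) = 5  (28565 = 4·7025 + 465, 7025 = 15·465 + 50, 465 = 9·50 + 15, 50 = 3·15 + 5, 15 = 3·5).
5 does not divide 267 (remainder 2), so no integer solutions.

no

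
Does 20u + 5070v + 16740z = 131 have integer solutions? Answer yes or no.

no

gcd(5070, 20) = 10  (5070 = 253*20 + 10, 20 = 2*10).
gcd(10, 16740) = 10.
10 does not divide 131 (remainder 1), so no integer solutions.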